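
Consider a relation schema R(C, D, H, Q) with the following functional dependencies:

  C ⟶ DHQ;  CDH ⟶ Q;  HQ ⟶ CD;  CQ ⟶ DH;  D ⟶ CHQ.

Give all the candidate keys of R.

(C), (D), (H, Q)

{C}⁺: C→DHQ adds D, H, Q → {C, D, H, Q}.
{D}⁺: D→CHQ adds C, H, Q → {C, D, H, Q}.
{H, Q}⁺: HQ→CD adds C, D → {C, D, H, Q}. Minimal: {Q}⁺ = {Q}; {H}⁺ = {H} — none reach the full schema.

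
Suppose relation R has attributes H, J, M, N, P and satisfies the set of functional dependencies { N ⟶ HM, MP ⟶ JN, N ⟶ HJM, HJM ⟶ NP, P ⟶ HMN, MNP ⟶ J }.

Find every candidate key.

{N}; {P}; {H, J, M}

{N}⁺: N→HM adds H, M; N→HJM adds J; HJM→NP adds P → {H, J, M, N, P}.
{P}⁺: P→HMN adds H, M, N; MNP→J adds J → {H, J, M, N, P}.
{H, J, M}⁺: HJM→NP adds N, P → {H, J, M, N, P}.
Any other superkey contains one of these as a subset, so there are no further candidate keys.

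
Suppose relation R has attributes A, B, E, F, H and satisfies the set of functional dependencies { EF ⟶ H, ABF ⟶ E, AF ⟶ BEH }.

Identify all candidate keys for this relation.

Attributes A, F never appear on any right-hand side, so every candidate key must contain {A, F}.
{A, F}⁺ = {A, B, E, F, H}, which is all of the schema, so {A, F} is the only candidate key.

AF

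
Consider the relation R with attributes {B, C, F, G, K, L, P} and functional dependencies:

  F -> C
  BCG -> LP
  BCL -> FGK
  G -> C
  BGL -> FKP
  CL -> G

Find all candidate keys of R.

{B, G}; {B, C, L}; {B, F, L}

Attribute B never appears on the right-hand side of any dependency, so B must belong to every candidate key.
{B}⁺ = {B}, which is not all of the schema, so we must add further attributes.
{B, G}⁺: G→C adds C; BCG→LP adds L, P; BCL→FGK adds F, K → {B, C, F, G, K, L, P}. Minimal: {G}⁺ = {C, G}; {B}⁺ = {B} — none reach the full schema.
{B, C, L}⁺: BCL→FGK adds F, G, K; BGL→FKP adds P → {B, C, F, G, K, L, P}. Minimal: {C, L}⁺ = {C, G, L}; {B, L}⁺ = {B, L}; {B, C}⁺ = {B, C} — none reach the full schema.
{B, F, L}⁺: F→C adds C; BCL→FGK adds G, K; BGL→FKP adds P → {B, C, F, G, K, L, P}. Minimal: {F, L}⁺ = {C, F, G, L}; {B, L}⁺ = {B, L}; {B, F}⁺ = {B, C, F} — none reach the full schema.
Any other superkey contains one of these as a subset, so there are no further candidate keys.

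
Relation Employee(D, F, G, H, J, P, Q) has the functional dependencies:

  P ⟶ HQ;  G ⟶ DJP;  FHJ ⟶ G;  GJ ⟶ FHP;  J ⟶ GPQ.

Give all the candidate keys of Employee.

G; J

{G}⁺: G→DJP adds D, J, P; GJ→FHP adds F, H; J→GPQ adds Q → {D, F, G, H, J, P, Q}.
{J}⁺: J→GPQ adds G, P, Q; P→HQ adds H; G→DJP adds D; GJ→FHP adds F → {D, F, G, H, J, P, Q}.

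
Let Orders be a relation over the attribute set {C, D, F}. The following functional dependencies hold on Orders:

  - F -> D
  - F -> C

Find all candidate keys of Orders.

Attribute F never appears on the right-hand side of any dependency, so F must belong to every candidate key.
{F}⁺ = {C, D, F}, which is all of the schema, so {F} is the only candidate key.

{F}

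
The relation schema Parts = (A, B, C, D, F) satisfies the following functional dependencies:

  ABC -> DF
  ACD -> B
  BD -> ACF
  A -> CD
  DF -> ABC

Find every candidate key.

{A}⁺: A→CD adds C, D; ACD→B adds B; BD→ACF adds F → {A, B, C, D, F}.
{B, D}⁺: BD→ACF adds A, C, F → {A, B, C, D, F}.
{D, F}⁺: DF→ABC adds A, B, C → {A, B, C, D, F}.
Any other superkey contains one of these as a subset, so there are no further candidate keys.

{A}, {B, D}, {D, F}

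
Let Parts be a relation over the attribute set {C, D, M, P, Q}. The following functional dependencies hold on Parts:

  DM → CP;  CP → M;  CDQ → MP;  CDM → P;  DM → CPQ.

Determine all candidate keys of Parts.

{D, M}, {C, D, P}, {C, D, Q}

{D, M}⁺: DM→CP adds C, P; DM→CPQ adds Q → {C, D, M, P, Q}.
{C, D, P}⁺: CP→M adds M; DM→CPQ adds Q → {C, D, M, P, Q}.
{C, D, Q}⁺: CDQ→MP adds M, P → {C, D, M, P, Q}.
Any other superkey contains one of these as a subset, so there are no further candidate keys.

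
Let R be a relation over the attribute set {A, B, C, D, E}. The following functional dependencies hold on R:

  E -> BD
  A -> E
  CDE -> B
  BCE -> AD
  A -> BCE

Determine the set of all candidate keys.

(A), (C, E)

{A}⁺: A→E adds E; A→BCE adds B, C; E→BD adds D → {A, B, C, D, E}.
{C, E}⁺: E→BD adds B, D; BCE→AD adds A → {A, B, C, D, E}. Minimal: {E}⁺ = {B, D, E}; {C}⁺ = {C} — none reach the full schema.
Any other superkey contains one of these as a subset, so there are no further candidate keys.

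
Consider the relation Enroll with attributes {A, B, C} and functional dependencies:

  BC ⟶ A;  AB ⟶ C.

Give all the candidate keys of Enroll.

Attribute B never appears on the right-hand side of any dependency, so B must belong to every candidate key.
{B}⁺ = {B}, which is not all of the schema, so we must add further attributes.
{A, B}⁺: AB→C adds C → {A, B, C}. Minimal: {B}⁺ = {B}; {A}⁺ = {A} — none reach the full schema.
{B, C}⁺: BC→A adds A → {A, B, C}. Minimal: {C}⁺ = {C}; {B}⁺ = {B} — none reach the full schema.

AB; BC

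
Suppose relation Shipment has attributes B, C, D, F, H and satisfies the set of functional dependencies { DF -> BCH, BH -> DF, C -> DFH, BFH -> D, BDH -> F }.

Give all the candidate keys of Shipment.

{C}, {B, H}, {D, F}

{C}⁺: C→DFH adds D, F, H; DF→BCH adds B → {B, C, D, F, H}.
{B, H}⁺: BH→DF adds D, F; DF→BCH adds C → {B, C, D, F, H}. Minimal: {H}⁺ = {H}; {B}⁺ = {B} — none reach the full schema.
{D, F}⁺: DF→BCH adds B, C, H → {B, C, D, F, H}. Minimal: {F}⁺ = {F}; {D}⁺ = {D} — none reach the full schema.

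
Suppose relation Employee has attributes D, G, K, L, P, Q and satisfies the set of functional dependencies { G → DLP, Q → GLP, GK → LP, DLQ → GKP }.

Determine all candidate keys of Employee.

(Q)

{Q}⁺: Q→GLP adds G, L, P; G→DLP adds D; DLQ→GKP adds K → {D, G, K, L, P, Q}.
No other minimal superkey exists.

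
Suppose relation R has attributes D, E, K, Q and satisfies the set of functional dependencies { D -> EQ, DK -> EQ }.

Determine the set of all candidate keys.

{D, K}

{D, K}⁺: D→EQ adds E, Q → {D, E, K, Q}. Minimal: {K}⁺ = {K}; {D}⁺ = {D, E, Q} — none reach the full schema.
No other minimal superkey exists.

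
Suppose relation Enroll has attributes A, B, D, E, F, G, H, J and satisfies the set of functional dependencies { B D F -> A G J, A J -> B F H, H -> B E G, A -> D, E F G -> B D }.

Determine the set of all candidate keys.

{A, J}⁺: AJ→BFH adds B, F, H; H→BEG adds E, G; A→D adds D → {A, B, D, E, F, G, H, J}. Minimal: {J}⁺ = {J}; {A}⁺ = {A, D} — none reach the full schema.
{F, H}⁺: H→BEG adds B, E, G; EFG→BD adds D; BDF→AGJ adds A, J → {A, B, D, E, F, G, H, J}. Minimal: {H}⁺ = {B, E, G, H}; {F}⁺ = {F} — none reach the full schema.
{A, B, F}⁺: A→D adds D; BDF→AGJ adds G, J; AJ→BFH adds H; H→BEG adds E → {A, B, D, E, F, G, H, J}. Minimal: {B, F}⁺ = {B, F}; {A, F}⁺ = {A, D, F}; {A, B}⁺ = {A, B, D} — none reach the full schema.
{B, D, F}⁺: BDF→AGJ adds A, G, J; AJ→BFH adds H; H→BEG adds E → {A, B, D, E, F, G, H, J}. Minimal: {D, F}⁺ = {D, F}; {B, F}⁺ = {B, F}; {B, D}⁺ = {B, D} — none reach the full schema.
{E, F, G}⁺: EFG→BD adds B, D; BDF→AGJ adds A, J; AJ→BFH adds H → {A, B, D, E, F, G, H, J}. Minimal: {F, G}⁺ = {F, G}; {E, G}⁺ = {E, G}; {E, F}⁺ = {E, F} — none reach the full schema.
Any other superkey contains one of these as a subset, so there are no further candidate keys.

(A, J), (F, H), (A, B, F), (B, D, F), (E, F, G)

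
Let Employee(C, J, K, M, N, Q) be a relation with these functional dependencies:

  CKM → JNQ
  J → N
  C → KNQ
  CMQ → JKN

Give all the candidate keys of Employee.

Attributes C, M never appear on any right-hand side, so every candidate key must contain {C, M}.
{C, M}⁺ = {C, J, K, M, N, Q}, which is all of the schema, so {C, M} is the only candidate key.

(C, M)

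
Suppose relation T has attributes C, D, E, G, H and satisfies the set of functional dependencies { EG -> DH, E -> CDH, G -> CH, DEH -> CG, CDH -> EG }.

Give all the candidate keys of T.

{E}⁺: E→CDH adds C, D, H; DEH→CG adds G → {C, D, E, G, H}.
{D, G}⁺: G→CH adds C, H; CDH→EG adds E → {C, D, E, G, H}. Minimal: {G}⁺ = {C, G, H}; {D}⁺ = {D} — none reach the full schema.
{C, D, H}⁺: CDH→EG adds E, G → {C, D, E, G, H}. Minimal: {D, H}⁺ = {D, H}; {C, H}⁺ = {C, H}; {C, D}⁺ = {C, D} — none reach the full schema.
Any other superkey contains one of these as a subset, so there are no further candidate keys.

E, DG, CDH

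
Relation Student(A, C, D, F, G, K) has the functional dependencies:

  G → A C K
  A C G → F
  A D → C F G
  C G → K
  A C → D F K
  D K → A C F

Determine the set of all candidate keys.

{G}, {A, C}, {A, D}, {D, K}

{G}⁺: G→ACK adds A, C, K; ACG→F adds F; AC→DFK adds D → {A, C, D, F, G, K}.
{A, C}⁺: AC→DFK adds D, F, K; AD→CFG adds G → {A, C, D, F, G, K}. Minimal: {C}⁺ = {C}; {A}⁺ = {A} — none reach the full schema.
{A, D}⁺: AD→CFG adds C, F, G; CG→K adds K → {A, C, D, F, G, K}. Minimal: {D}⁺ = {D}; {A}⁺ = {A} — none reach the full schema.
{D, K}⁺: DK→ACF adds A, C, F; AD→CFG adds G → {A, C, D, F, G, K}. Minimal: {K}⁺ = {K}; {D}⁺ = {D} — none reach the full schema.
Any other superkey contains one of these as a subset, so there are no further candidate keys.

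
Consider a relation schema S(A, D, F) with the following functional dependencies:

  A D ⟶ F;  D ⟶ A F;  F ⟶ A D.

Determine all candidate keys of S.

(D), (F)

{D}⁺: D→AF adds A, F → {A, D, F}.
{F}⁺: F→AD adds A, D → {A, D, F}.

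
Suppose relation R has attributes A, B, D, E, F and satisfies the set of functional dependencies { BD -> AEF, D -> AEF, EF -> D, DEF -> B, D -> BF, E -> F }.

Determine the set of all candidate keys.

(D), (E)

{D}⁺: D→AEF adds A, E, F; DEF→B adds B → {A, B, D, E, F}.
{E}⁺: E→F adds F; EF→D adds D; DEF→B adds B; BD→AEF adds A → {A, B, D, E, F}.
Any other superkey contains one of these as a subset, so there are no further candidate keys.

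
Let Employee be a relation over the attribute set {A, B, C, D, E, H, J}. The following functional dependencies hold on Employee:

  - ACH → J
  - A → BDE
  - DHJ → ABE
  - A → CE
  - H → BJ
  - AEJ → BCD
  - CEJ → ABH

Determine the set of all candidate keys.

{A, H}; {A, J}; {D, H}; {C, E, H}; {C, E, J}

{A, H}⁺: A→BDE adds B, D, E; A→CE adds C; H→BJ adds J → {A, B, C, D, E, H, J}. Minimal: {H}⁺ = {B, H, J}; {A}⁺ = {A, B, C, D, E} — none reach the full schema.
{A, J}⁺: A→BDE adds B, D, E; A→CE adds C; CEJ→ABH adds H → {A, B, C, D, E, H, J}. Minimal: {J}⁺ = {J}; {A}⁺ = {A, B, C, D, E} — none reach the full schema.
{D, H}⁺: H→BJ adds B, J; DHJ→ABE adds A, E; A→CE adds C → {A, B, C, D, E, H, J}. Minimal: {H}⁺ = {B, H, J}; {D}⁺ = {D} — none reach the full schema.
{C, E, H}⁺: H→BJ adds B, J; CEJ→ABH adds A; A→BDE adds D → {A, B, C, D, E, H, J}. Minimal: {E, H}⁺ = {B, E, H, J}; {C, H}⁺ = {B, C, H, J}; {C, E}⁺ = {C, E} — none reach the full schema.
{C, E, J}⁺: CEJ→ABH adds A, B, H; A→BDE adds D → {A, B, C, D, E, H, J}. Minimal: {E, J}⁺ = {E, J}; {C, J}⁺ = {C, J}; {C, E}⁺ = {C, E} — none reach the full schema.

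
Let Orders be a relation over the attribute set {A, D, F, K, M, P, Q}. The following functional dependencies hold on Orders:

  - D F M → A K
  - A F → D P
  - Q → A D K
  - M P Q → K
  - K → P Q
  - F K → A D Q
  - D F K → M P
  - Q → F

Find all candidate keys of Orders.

{K}⁺: K→PQ adds P, Q; Q→F adds F; Q→ADK adds A, D; DFK→MP adds M → {A, D, F, K, M, P, Q}.
{Q}⁺: Q→ADK adds A, D, K; K→PQ adds P; Q→F adds F; DFK→MP adds M → {A, D, F, K, M, P, Q}.
{A, F, M}⁺: AF→DP adds D, P; DFM→AK adds K; K→PQ adds Q → {A, D, F, K, M, P, Q}.
{D, F, M}⁺: DFM→AK adds A, K; AF→DP adds P; K→PQ adds Q → {A, D, F, K, M, P, Q}.
Any other superkey contains one of these as a subset, so there are no further candidate keys.

K, Q, AFM, DFM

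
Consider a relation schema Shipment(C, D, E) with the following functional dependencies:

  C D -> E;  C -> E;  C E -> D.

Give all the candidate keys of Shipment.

(C)

Attribute C never appears on the right-hand side of any dependency, so C must belong to every candidate key.
{C}⁺ = {C, D, E}, which is all of the schema, so {C} is the only candidate key.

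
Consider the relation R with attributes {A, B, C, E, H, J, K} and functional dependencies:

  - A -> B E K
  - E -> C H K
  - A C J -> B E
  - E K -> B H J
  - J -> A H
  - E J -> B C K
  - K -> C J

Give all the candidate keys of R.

A, E, J, K

{A}⁺: A→BEK adds B, E, K; E→CHK adds C, H; EK→BHJ adds J → {A, B, C, E, H, J, K}.
{E}⁺: E→CHK adds C, H, K; EK→BHJ adds B, J; J→AH adds A → {A, B, C, E, H, J, K}.
{J}⁺: J→AH adds A, H; A→BEK adds B, E, K; E→CHK adds C → {A, B, C, E, H, J, K}.
{K}⁺: K→CJ adds C, J; J→AH adds A, H; A→BEK adds B, E → {A, B, C, E, H, J, K}.
Any other superkey contains one of these as a subset, so there are no further candidate keys.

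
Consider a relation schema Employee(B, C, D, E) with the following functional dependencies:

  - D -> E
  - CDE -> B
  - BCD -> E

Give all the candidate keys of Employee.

{C, D}

{C, D}⁺: D→E adds E; CDE→B adds B → {B, C, D, E}. Minimal: {D}⁺ = {D, E}; {C}⁺ = {C} — none reach the full schema.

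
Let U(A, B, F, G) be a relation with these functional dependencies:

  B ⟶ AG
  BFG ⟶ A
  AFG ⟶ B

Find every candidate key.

Attribute F never appears on the right-hand side of any dependency, so F must belong to every candidate key.
{F}⁺ = {F}, which is not all of the schema, so we must add further attributes.
{B, F}⁺: B→AG adds A, G → {A, B, F, G}. Minimal: {F}⁺ = {F}; {B}⁺ = {A, B, G} — none reach the full schema.
{A, F, G}⁺: AFG→B adds B → {A, B, F, G}. Minimal: {F, G}⁺ = {F, G}; {A, G}⁺ = {A, G}; {A, F}⁺ = {A, F} — none reach the full schema.
Any other superkey contains one of these as a subset, so there are no further candidate keys.

{B, F}, {A, F, G}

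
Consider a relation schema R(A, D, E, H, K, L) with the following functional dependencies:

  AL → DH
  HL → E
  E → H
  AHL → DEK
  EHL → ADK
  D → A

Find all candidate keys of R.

Attribute L never appears on the right-hand side of any dependency, so L must belong to every candidate key.
{L}⁺ = {L}, which is not all of the schema, so we must add further attributes.
{A, L}⁺: AL→DH adds D, H; HL→E adds E; AHL→DEK adds K → {A, D, E, H, K, L}. Minimal: {L}⁺ = {L}; {A}⁺ = {A} — none reach the full schema.
{D, L}⁺: D→A adds A; AL→DH adds H; HL→E adds E; AHL→DEK adds K → {A, D, E, H, K, L}. Minimal: {L}⁺ = {L}; {D}⁺ = {A, D} — none reach the full schema.
{E, L}⁺: E→H adds H; EHL→ADK adds A, D, K → {A, D, E, H, K, L}. Minimal: {L}⁺ = {L}; {E}⁺ = {E, H} — none reach the full schema.
{H, L}⁺: HL→E adds E; EHL→ADK adds A, D, K → {A, D, E, H, K, L}. Minimal: {L}⁺ = {L}; {H}⁺ = {H} — none reach the full schema.

{A, L}, {D, L}, {E, L}, {H, L}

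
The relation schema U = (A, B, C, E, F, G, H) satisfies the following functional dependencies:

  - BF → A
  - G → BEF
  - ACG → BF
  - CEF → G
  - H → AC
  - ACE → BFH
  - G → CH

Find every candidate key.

(G), (E, H), (A, C, E), (C, E, F)

{G}⁺: G→BEF adds B, E, F; G→CH adds C, H; BF→A adds A → {A, B, C, E, F, G, H}.
{E, H}⁺: H→AC adds A, C; ACE→BFH adds B, F; CEF→G adds G → {A, B, C, E, F, G, H}. Minimal: {H}⁺ = {A, C, H}; {E}⁺ = {E} — none reach the full schema.
{A, C, E}⁺: ACE→BFH adds B, F, H; CEF→G adds G → {A, B, C, E, F, G, H}. Minimal: {C, E}⁺ = {C, E}; {A, E}⁺ = {A, E}; {A, C}⁺ = {A, C} — none reach the full schema.
{C, E, F}⁺: CEF→G adds G; G→CH adds H; G→BEF adds B; H→AC adds A → {A, B, C, E, F, G, H}. Minimal: {E, F}⁺ = {E, F}; {C, F}⁺ = {C, F}; {C, E}⁺ = {C, E} — none reach the full schema.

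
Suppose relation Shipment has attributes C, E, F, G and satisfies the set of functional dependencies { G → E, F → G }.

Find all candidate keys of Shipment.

Attributes C, F never appear on any right-hand side, so every candidate key must contain {C, F}.
{C, F}⁺ = {C, E, F, G}, which is all of the schema, so {C, F} is the only candidate key.

{C, F}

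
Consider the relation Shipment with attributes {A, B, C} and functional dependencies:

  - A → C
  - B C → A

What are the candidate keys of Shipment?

AB, BC

Attribute B never appears on the right-hand side of any dependency, so B must belong to every candidate key.
{B}⁺ = {B}, which is not all of the schema, so we must add further attributes.
{A, B}⁺: A→C adds C → {A, B, C}.
{B, C}⁺: BC→A adds A → {A, B, C}.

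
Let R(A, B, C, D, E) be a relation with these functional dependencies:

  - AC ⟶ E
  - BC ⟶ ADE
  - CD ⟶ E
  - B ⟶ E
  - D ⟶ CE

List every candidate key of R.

Attribute B never appears on the right-hand side of any dependency, so B must belong to every candidate key.
{B}⁺ = {B, E}, which is not all of the schema, so we must add further attributes.
{B, C}⁺: BC→ADE adds A, D, E → {A, B, C, D, E}.
{B, D}⁺: B→E adds E; D→CE adds C; BC→ADE adds A → {A, B, C, D, E}.
Any other superkey contains one of these as a subset, so there are no further candidate keys.

BC, BD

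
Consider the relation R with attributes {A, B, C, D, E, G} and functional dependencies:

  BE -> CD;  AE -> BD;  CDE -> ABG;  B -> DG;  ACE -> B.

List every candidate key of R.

Attribute E never appears on the right-hand side of any dependency, so E must belong to every candidate key.
{E}⁺ = {E}, which is not all of the schema, so we must add further attributes.
{A, E}⁺: AE→BD adds B, D; B→DG adds G; BE→CD adds C → {A, B, C, D, E, G}. Minimal: {E}⁺ = {E}; {A}⁺ = {A} — none reach the full schema.
{B, E}⁺: BE→CD adds C, D; CDE→ABG adds A, G → {A, B, C, D, E, G}. Minimal: {E}⁺ = {E}; {B}⁺ = {B, D, G} — none reach the full schema.
{C, D, E}⁺: CDE→ABG adds A, B, G → {A, B, C, D, E, G}. Minimal: {D, E}⁺ = {D, E}; {C, E}⁺ = {C, E}; {C, D}⁺ = {C, D} — none reach the full schema.

{A, E}; {B, E}; {C, D, E}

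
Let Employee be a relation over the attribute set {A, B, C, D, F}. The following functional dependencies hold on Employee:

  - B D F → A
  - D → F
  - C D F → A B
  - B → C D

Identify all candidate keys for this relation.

(B), (C, D)

{B}⁺: B→CD adds C, D; D→F adds F; CDF→AB adds A → {A, B, C, D, F}.
{C, D}⁺: D→F adds F; CDF→AB adds A, B → {A, B, C, D, F}. Minimal: {D}⁺ = {D, F}; {C}⁺ = {C} — none reach the full schema.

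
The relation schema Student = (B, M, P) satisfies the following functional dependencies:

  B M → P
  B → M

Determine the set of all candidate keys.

Attribute B never appears on the right-hand side of any dependency, so B must belong to every candidate key.
{B}⁺ = {B, M, P}, which is all of the schema, so {B} is the only candidate key.

(B)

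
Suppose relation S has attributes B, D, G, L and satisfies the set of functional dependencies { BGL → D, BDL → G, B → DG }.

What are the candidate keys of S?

Attributes B, L never appear on any right-hand side, so every candidate key must contain {B, L}.
{B, L}⁺ = {B, D, G, L}, which is all of the schema, so {B, L} is the only candidate key.

(B, L)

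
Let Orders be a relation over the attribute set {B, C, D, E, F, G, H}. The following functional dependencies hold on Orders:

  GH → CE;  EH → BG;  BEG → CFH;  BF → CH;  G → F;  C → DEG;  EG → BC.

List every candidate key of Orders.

{C}⁺: C→DEG adds D, E, G; EG→BC adds B; BEG→CFH adds F, H → {B, C, D, E, F, G, H}.
{B, F}⁺: BF→CH adds C, H; C→DEG adds D, E, G → {B, C, D, E, F, G, H}. Minimal: {F}⁺ = {F}; {B}⁺ = {B} — none reach the full schema.
{B, G}⁺: G→F adds F; BF→CH adds C, H; C→DEG adds D, E → {B, C, D, E, F, G, H}. Minimal: {G}⁺ = {F, G}; {B}⁺ = {B} — none reach the full schema.
{E, G}⁺: G→F adds F; EG→BC adds B, C; BEG→CFH adds H; C→DEG adds D → {B, C, D, E, F, G, H}. Minimal: {G}⁺ = {F, G}; {E}⁺ = {E} — none reach the full schema.
{E, H}⁺: EH→BG adds B, G; BEG→CFH adds C, F; C→DEG adds D → {B, C, D, E, F, G, H}. Minimal: {H}⁺ = {H}; {E}⁺ = {E} — none reach the full schema.
{G, H}⁺: GH→CE adds C, E; EH→BG adds B; BEG→CFH adds F; C→DEG adds D → {B, C, D, E, F, G, H}. Minimal: {H}⁺ = {H}; {G}⁺ = {F, G} — none reach the full schema.

(C), (B, F), (B, G), (E, G), (E, H), (G, H)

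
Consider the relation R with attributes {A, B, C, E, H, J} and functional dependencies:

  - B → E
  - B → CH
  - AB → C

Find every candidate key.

ABJ

Attributes A, B, J never appear on any right-hand side, so every candidate key must contain {A, B, J}.
{A, B, J}⁺ = {A, B, C, E, H, J}, which is all of the schema, so {A, B, J} is the only candidate key.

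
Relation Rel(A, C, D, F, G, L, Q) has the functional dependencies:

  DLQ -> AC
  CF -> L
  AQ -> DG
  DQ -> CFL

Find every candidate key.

{A, Q}⁺: AQ→DG adds D, G; DQ→CFL adds C, F, L → {A, C, D, F, G, L, Q}.
{D, Q}⁺: DQ→CFL adds C, F, L; DLQ→AC adds A; AQ→DG adds G → {A, C, D, F, G, L, Q}.

AQ, DQ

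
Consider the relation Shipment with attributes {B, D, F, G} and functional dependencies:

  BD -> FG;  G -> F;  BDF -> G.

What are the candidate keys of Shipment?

{B, D}⁺: BD→FG adds F, G → {B, D, F, G}.

(B, D)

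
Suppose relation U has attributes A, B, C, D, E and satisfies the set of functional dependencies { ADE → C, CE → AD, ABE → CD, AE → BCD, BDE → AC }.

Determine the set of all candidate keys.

Attribute E never appears on the right-hand side of any dependency, so E must belong to every candidate key.
{E}⁺ = {E}, which is not all of the schema, so we must add further attributes.
{A, E}⁺: AE→BCD adds B, C, D → {A, B, C, D, E}. Minimal: {E}⁺ = {E}; {A}⁺ = {A} — none reach the full schema.
{C, E}⁺: CE→AD adds A, D; AE→BCD adds B → {A, B, C, D, E}. Minimal: {E}⁺ = {E}; {C}⁺ = {C} — none reach the full schema.
{B, D, E}⁺: BDE→AC adds A, C → {A, B, C, D, E}. Minimal: {D, E}⁺ = {D, E}; {B, E}⁺ = {B, E}; {B, D}⁺ = {B, D} — none reach the full schema.

{A, E}, {C, E}, {B, D, E}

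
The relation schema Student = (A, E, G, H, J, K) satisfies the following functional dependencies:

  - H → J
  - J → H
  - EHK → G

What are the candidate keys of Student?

Attributes A, E, K never appear on any right-hand side, so every candidate key must contain {A, E, K}.
{A, E, K}⁺ = {A, E, K}, which is not all of the schema, so we must add further attributes.
{A, E, H, K}⁺: H→J adds J; EHK→G adds G → {A, E, G, H, J, K}. Minimal: {E, H, K}⁺ = {E, G, H, J, K}; {A, H, K}⁺ = {A, H, J, K}; {A, E, K}⁺ = {A, E, K}; … — none reach the full schema.
{A, E, J, K}⁺: J→H adds H; EHK→G adds G → {A, E, G, H, J, K}. Minimal: {E, J, K}⁺ = {E, G, H, J, K}; {A, J, K}⁺ = {A, H, J, K}; {A, E, K}⁺ = {A, E, K}; … — none reach the full schema.
Any other superkey contains one of these as a subset, so there are no further candidate keys.

(A, E, H, K); (A, E, J, K)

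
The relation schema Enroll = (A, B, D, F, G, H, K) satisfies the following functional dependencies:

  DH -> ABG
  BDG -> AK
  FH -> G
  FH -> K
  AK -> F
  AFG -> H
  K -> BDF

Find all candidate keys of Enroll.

{D, H}, {F, H}, {G, K}, {H, K}, {A, F, G}, {B, D, G}

{D, H}⁺: DH→ABG adds A, B, G; BDG→AK adds K; AK→F adds F → {A, B, D, F, G, H, K}. Minimal: {H}⁺ = {H}; {D}⁺ = {D} — none reach the full schema.
{F, H}⁺: FH→G adds G; FH→K adds K; K→BDF adds B, D; DH→ABG adds A → {A, B, D, F, G, H, K}. Minimal: {H}⁺ = {H}; {F}⁺ = {F} — none reach the full schema.
{G, K}⁺: K→BDF adds B, D, F; BDG→AK adds A; AFG→H adds H → {A, B, D, F, G, H, K}. Minimal: {K}⁺ = {B, D, F, K}; {G}⁺ = {G} — none reach the full schema.
{H, K}⁺: K→BDF adds B, D, F; DH→ABG adds A, G → {A, B, D, F, G, H, K}. Minimal: {K}⁺ = {B, D, F, K}; {H}⁺ = {H} — none reach the full schema.
{A, F, G}⁺: AFG→H adds H; FH→K adds K; K→BDF adds B, D → {A, B, D, F, G, H, K}. Minimal: {F, G}⁺ = {F, G}; {A, G}⁺ = {A, G}; {A, F}⁺ = {A, F} — none reach the full schema.
{B, D, G}⁺: BDG→AK adds A, K; AK→F adds F; AFG→H adds H → {A, B, D, F, G, H, K}. Minimal: {D, G}⁺ = {D, G}; {B, G}⁺ = {B, G}; {B, D}⁺ = {B, D} — none reach the full schema.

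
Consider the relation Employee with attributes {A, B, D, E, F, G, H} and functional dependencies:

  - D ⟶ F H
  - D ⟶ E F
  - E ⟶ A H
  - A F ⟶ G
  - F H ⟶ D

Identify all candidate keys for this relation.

{B, D}⁺: D→FH adds F, H; D→EF adds E; E→AH adds A; AF→G adds G → {A, B, D, E, F, G, H}. Minimal: {D}⁺ = {A, D, E, F, G, H}; {B}⁺ = {B} — none reach the full schema.
{B, E, F}⁺: E→AH adds A, H; AF→G adds G; FH→D adds D → {A, B, D, E, F, G, H}. Minimal: {E, F}⁺ = {A, D, E, F, G, H}; {B, F}⁺ = {B, F}; {B, E}⁺ = {A, B, E, H} — none reach the full schema.
{B, F, H}⁺: FH→D adds D; D→EF adds E; E→AH adds A; AF→G adds G → {A, B, D, E, F, G, H}. Minimal: {F, H}⁺ = {A, D, E, F, G, H}; {B, H}⁺ = {B, H}; {B, F}⁺ = {B, F} — none reach the full schema.
Any other superkey contains one of these as a subset, so there are no further candidate keys.

{B, D}; {B, E, F}; {B, F, H}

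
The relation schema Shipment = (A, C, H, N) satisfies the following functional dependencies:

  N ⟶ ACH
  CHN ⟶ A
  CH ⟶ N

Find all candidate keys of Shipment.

{N}⁺: N→ACH adds A, C, H → {A, C, H, N}.
{C, H}⁺: CH→N adds N; N→ACH adds A → {A, C, H, N}.
Any other superkey contains one of these as a subset, so there are no further candidate keys.

(N), (C, H)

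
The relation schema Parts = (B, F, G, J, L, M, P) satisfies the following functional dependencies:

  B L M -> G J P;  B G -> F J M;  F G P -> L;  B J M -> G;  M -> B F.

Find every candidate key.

{L, M}⁺: M→BF adds B, F; BLM→GJP adds G, J, P → {B, F, G, J, L, M, P}.
{B, G, L}⁺: BG→FJM adds F, J, M; BLM→GJP adds P → {B, F, G, J, L, M, P}.
{B, G, P}⁺: BG→FJM adds F, J, M; FGP→L adds L → {B, F, G, J, L, M, P}.
{G, M, P}⁺: M→BF adds B, F; BG→FJM adds J; FGP→L adds L → {B, F, G, J, L, M, P}.
{J, M, P}⁺: M→BF adds B, F; BJM→G adds G; FGP→L adds L → {B, F, G, J, L, M, P}.

(L, M), (B, G, L), (B, G, P), (G, M, P), (J, M, P)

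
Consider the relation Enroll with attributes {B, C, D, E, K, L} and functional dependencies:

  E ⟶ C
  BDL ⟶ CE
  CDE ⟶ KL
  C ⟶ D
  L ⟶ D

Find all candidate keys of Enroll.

Attribute B never appears on the right-hand side of any dependency, so B must belong to every candidate key.
{B}⁺ = {B}, which is not all of the schema, so we must add further attributes.
{B, E}⁺: E→C adds C; C→D adds D; CDE→KL adds K, L → {B, C, D, E, K, L}. Minimal: {E}⁺ = {C, D, E, K, L}; {B}⁺ = {B} — none reach the full schema.
{B, L}⁺: L→D adds D; BDL→CE adds C, E; CDE→KL adds K → {B, C, D, E, K, L}. Minimal: {L}⁺ = {D, L}; {B}⁺ = {B} — none reach the full schema.

BE, BL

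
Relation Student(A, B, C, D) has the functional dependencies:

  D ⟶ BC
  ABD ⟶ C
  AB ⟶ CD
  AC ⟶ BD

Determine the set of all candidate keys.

{A, B}, {A, C}, {A, D}

Attribute A never appears on the right-hand side of any dependency, so A must belong to every candidate key.
{A}⁺ = {A}, which is not all of the schema, so we must add further attributes.
{A, B}⁺: AB→CD adds C, D → {A, B, C, D}.
{A, C}⁺: AC→BD adds B, D → {A, B, C, D}.
{A, D}⁺: D→BC adds B, C → {A, B, C, D}.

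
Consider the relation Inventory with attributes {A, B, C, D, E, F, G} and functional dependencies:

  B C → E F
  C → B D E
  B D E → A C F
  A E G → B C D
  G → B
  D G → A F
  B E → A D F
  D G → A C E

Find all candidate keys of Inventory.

{C, G}; {D, G}; {E, G}

Attribute G never appears on the right-hand side of any dependency, so G must belong to every candidate key.
{G}⁺ = {B, G}, which is not all of the schema, so we must add further attributes.
{C, G}⁺: C→BDE adds B, D, E; BDE→ACF adds A, F → {A, B, C, D, E, F, G}. Minimal: {G}⁺ = {B, G}; {C}⁺ = {A, B, C, D, E, F} — none reach the full schema.
{D, G}⁺: G→B adds B; DG→AF adds A, F; DG→ACE adds C, E → {A, B, C, D, E, F, G}. Minimal: {G}⁺ = {B, G}; {D}⁺ = {D} — none reach the full schema.
{E, G}⁺: G→B adds B; BE→ADF adds A, D, F; DG→ACE adds C → {A, B, C, D, E, F, G}. Minimal: {G}⁺ = {B, G}; {E}⁺ = {E} — none reach the full schema.
Any other superkey contains one of these as a subset, so there are no further candidate keys.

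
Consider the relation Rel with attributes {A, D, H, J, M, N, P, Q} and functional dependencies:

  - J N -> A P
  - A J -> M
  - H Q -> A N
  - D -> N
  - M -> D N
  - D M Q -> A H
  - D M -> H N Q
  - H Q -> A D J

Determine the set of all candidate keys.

{M}⁺: M→DN adds D, N; DM→HNQ adds H, Q; HQ→ADJ adds A, J; JN→AP adds P → {A, D, H, J, M, N, P, Q}.
{A, J}⁺: AJ→M adds M; M→DN adds D, N; DM→HNQ adds H, Q; JN→AP adds P → {A, D, H, J, M, N, P, Q}.
{D, J}⁺: D→N adds N; JN→AP adds A, P; AJ→M adds M; DM→HNQ adds H, Q → {A, D, H, J, M, N, P, Q}.
{H, Q}⁺: HQ→AN adds A, N; HQ→ADJ adds D, J; JN→AP adds P; AJ→M adds M → {A, D, H, J, M, N, P, Q}.
{J, N}⁺: JN→AP adds A, P; AJ→M adds M; M→DN adds D; DM→HNQ adds H, Q → {A, D, H, J, M, N, P, Q}.

{M}, {A, J}, {D, J}, {H, Q}, {J, N}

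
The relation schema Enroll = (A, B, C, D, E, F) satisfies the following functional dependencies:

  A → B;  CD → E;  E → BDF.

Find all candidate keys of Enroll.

ACD, ACE

Attributes A, C never appear on any right-hand side, so every candidate key must contain {A, C}.
{A, C}⁺ = {A, B, C}, which is not all of the schema, so we must add further attributes.
{A, C, D}⁺: A→B adds B; CD→E adds E; E→BDF adds F → {A, B, C, D, E, F}. Minimal: {C, D}⁺ = {B, C, D, E, F}; {A, D}⁺ = {A, B, D}; {A, C}⁺ = {A, B, C} — none reach the full schema.
{A, C, E}⁺: A→B adds B; E→BDF adds D, F → {A, B, C, D, E, F}. Minimal: {C, E}⁺ = {B, C, D, E, F}; {A, E}⁺ = {A, B, D, E, F}; {A, C}⁺ = {A, B, C} — none reach the full schema.
Any other superkey contains one of these as a subset, so there are no further candidate keys.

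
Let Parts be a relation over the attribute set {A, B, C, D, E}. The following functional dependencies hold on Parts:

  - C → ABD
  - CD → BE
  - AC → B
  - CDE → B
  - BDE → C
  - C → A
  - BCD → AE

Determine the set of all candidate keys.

(C); (B, D, E)

{C}⁺: C→ABD adds A, B, D; CD→BE adds E → {A, B, C, D, E}.
{B, D, E}⁺: BDE→C adds C; C→A adds A → {A, B, C, D, E}. Minimal: {D, E}⁺ = {D, E}; {B, E}⁺ = {B, E}; {B, D}⁺ = {B, D} — none reach the full schema.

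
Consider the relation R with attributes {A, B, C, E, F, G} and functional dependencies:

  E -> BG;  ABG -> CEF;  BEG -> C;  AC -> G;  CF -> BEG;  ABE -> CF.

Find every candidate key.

{A, E}, {A, B, C}, {A, B, G}, {A, C, F}

Attribute A never appears on the right-hand side of any dependency, so A must belong to every candidate key.
{A}⁺ = {A}, which is not all of the schema, so we must add further attributes.
{A, E}⁺: E→BG adds B, G; ABG→CEF adds C, F → {A, B, C, E, F, G}. Minimal: {E}⁺ = {B, C, E, G}; {A}⁺ = {A} — none reach the full schema.
{A, B, C}⁺: AC→G adds G; ABG→CEF adds E, F → {A, B, C, E, F, G}. Minimal: {B, C}⁺ = {B, C}; {A, C}⁺ = {A, C, G}; {A, B}⁺ = {A, B} — none reach the full schema.
{A, B, G}⁺: ABG→CEF adds C, E, F → {A, B, C, E, F, G}. Minimal: {B, G}⁺ = {B, G}; {A, G}⁺ = {A, G}; {A, B}⁺ = {A, B} — none reach the full schema.
{A, C, F}⁺: AC→G adds G; CF→BEG adds B, E → {A, B, C, E, F, G}. Minimal: {C, F}⁺ = {B, C, E, F, G}; {A, F}⁺ = {A, F}; {A, C}⁺ = {A, C, G} — none reach the full schema.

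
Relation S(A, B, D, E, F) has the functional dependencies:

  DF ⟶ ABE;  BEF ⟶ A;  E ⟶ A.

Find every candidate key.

{D, F}

{D, F}⁺: DF→ABE adds A, B, E → {A, B, D, E, F}. Minimal: {F}⁺ = {F}; {D}⁺ = {D} — none reach the full schema.
No other minimal superkey exists.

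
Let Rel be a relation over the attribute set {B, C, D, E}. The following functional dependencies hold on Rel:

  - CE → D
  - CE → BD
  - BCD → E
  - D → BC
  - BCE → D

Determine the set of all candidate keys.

{D}, {C, E}

{D}⁺: D→BC adds B, C; BCD→E adds E → {B, C, D, E}.
{C, E}⁺: CE→D adds D; CE→BD adds B → {B, C, D, E}. Minimal: {E}⁺ = {E}; {C}⁺ = {C} — none reach the full schema.
Any other superkey contains one of these as a subset, so there are no further candidate keys.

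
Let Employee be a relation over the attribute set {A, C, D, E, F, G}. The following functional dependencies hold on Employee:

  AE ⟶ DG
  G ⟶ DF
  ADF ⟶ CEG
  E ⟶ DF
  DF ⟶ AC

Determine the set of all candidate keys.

E, G, DF

{E}⁺: E→DF adds D, F; DF→AC adds A, C; AE→DG adds G → {A, C, D, E, F, G}.
{G}⁺: G→DF adds D, F; DF→AC adds A, C; ADF→CEG adds E → {A, C, D, E, F, G}.
{D, F}⁺: DF→AC adds A, C; ADF→CEG adds E, G → {A, C, D, E, F, G}. Minimal: {F}⁺ = {F}; {D}⁺ = {D} — none reach the full schema.
Any other superkey contains one of these as a subset, so there are no further candidate keys.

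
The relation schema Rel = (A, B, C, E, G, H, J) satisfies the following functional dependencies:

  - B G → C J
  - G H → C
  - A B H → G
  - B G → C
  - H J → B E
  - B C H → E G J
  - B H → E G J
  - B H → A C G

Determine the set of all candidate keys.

{B, H}, {H, J}

Attribute H never appears on the right-hand side of any dependency, so H must belong to every candidate key.
{H}⁺ = {H}, which is not all of the schema, so we must add further attributes.
{B, H}⁺: BH→EGJ adds E, G, J; BH→ACG adds A, C → {A, B, C, E, G, H, J}. Minimal: {H}⁺ = {H}; {B}⁺ = {B} — none reach the full schema.
{H, J}⁺: HJ→BE adds B, E; BH→EGJ adds G; BH→ACG adds A, C → {A, B, C, E, G, H, J}. Minimal: {J}⁺ = {J}; {H}⁺ = {H} — none reach the full schema.
Any other superkey contains one of these as a subset, so there are no further candidate keys.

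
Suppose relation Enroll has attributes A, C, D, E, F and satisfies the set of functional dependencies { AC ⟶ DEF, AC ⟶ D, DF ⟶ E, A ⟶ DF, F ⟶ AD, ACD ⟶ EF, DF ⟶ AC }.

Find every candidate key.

{A}⁺: A→DF adds D, F; DF→AC adds C; AC→DEF adds E → {A, C, D, E, F}.
{F}⁺: F→AD adds A, D; DF→AC adds C; AC→DEF adds E → {A, C, D, E, F}.

(A), (F)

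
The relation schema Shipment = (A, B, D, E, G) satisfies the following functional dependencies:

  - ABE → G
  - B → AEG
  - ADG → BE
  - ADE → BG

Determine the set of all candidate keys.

{B, D}, {A, D, E}, {A, D, G}

Attribute D never appears on the right-hand side of any dependency, so D must belong to every candidate key.
{D}⁺ = {D}, which is not all of the schema, so we must add further attributes.
{B, D}⁺: B→AEG adds A, E, G → {A, B, D, E, G}. Minimal: {D}⁺ = {D}; {B}⁺ = {A, B, E, G} — none reach the full schema.
{A, D, E}⁺: ADE→BG adds B, G → {A, B, D, E, G}. Minimal: {D, E}⁺ = {D, E}; {A, E}⁺ = {A, E}; {A, D}⁺ = {A, D} — none reach the full schema.
{A, D, G}⁺: ADG→BE adds B, E → {A, B, D, E, G}. Minimal: {D, G}⁺ = {D, G}; {A, G}⁺ = {A, G}; {A, D}⁺ = {A, D} — none reach the full schema.
Any other superkey contains one of these as a subset, so there are no further candidate keys.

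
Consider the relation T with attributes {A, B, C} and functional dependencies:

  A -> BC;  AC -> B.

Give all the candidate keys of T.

{A}⁺: A→BC adds B, C → {A, B, C}.

{A}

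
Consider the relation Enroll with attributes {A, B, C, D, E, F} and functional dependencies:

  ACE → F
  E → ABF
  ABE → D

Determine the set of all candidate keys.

(C, E)

Attributes C, E never appear on any right-hand side, so every candidate key must contain {C, E}.
{C, E}⁺ = {A, B, C, D, E, F}, which is all of the schema, so {C, E} is the only candidate key.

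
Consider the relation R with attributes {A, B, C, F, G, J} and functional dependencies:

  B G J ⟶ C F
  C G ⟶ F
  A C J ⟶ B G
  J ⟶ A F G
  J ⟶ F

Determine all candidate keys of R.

{B, J}⁺: J→AFG adds A, F, G; BGJ→CF adds C → {A, B, C, F, G, J}.
{C, J}⁺: J→AFG adds A, F, G; ACJ→BG adds B → {A, B, C, F, G, J}.
Any other superkey contains one of these as a subset, so there are no further candidate keys.

{B, J}, {C, J}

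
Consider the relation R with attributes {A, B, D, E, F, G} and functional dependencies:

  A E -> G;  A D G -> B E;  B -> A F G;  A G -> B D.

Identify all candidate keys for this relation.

{B}; {A, E}; {A, G}

{B}⁺: B→AFG adds A, F, G; AG→BD adds D; ADG→BE adds E → {A, B, D, E, F, G}.
{A, E}⁺: AE→G adds G; AG→BD adds B, D; B→AFG adds F → {A, B, D, E, F, G}. Minimal: {E}⁺ = {E}; {A}⁺ = {A} — none reach the full schema.
{A, G}⁺: AG→BD adds B, D; ADG→BE adds E; B→AFG adds F → {A, B, D, E, F, G}. Minimal: {G}⁺ = {G}; {A}⁺ = {A} — none reach the full schema.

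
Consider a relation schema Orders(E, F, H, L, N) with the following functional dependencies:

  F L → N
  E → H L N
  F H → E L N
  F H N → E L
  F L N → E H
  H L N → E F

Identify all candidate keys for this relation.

{E}, {F, H}, {F, L}, {H, L, N}

{E}⁺: E→HLN adds H, L, N; HLN→EF adds F → {E, F, H, L, N}.
{F, H}⁺: FH→ELN adds E, L, N → {E, F, H, L, N}. Minimal: {H}⁺ = {H}; {F}⁺ = {F} — none reach the full schema.
{F, L}⁺: FL→N adds N; FLN→EH adds E, H → {E, F, H, L, N}. Minimal: {L}⁺ = {L}; {F}⁺ = {F} — none reach the full schema.
{H, L, N}⁺: HLN→EF adds E, F → {E, F, H, L, N}. Minimal: {L, N}⁺ = {L, N}; {H, N}⁺ = {H, N}; {H, L}⁺ = {H, L} — none reach the full schema.
Any other superkey contains one of these as a subset, so there are no further candidate keys.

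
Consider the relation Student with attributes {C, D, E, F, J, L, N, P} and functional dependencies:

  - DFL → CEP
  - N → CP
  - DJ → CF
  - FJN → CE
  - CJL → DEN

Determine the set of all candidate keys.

Attributes J, L never appear on any right-hand side, so every candidate key must contain {J, L}.
{J, L}⁺ = {J, L}, which is not all of the schema, so we must add further attributes.
{C, J, L}⁺: CJL→DEN adds D, E, N; N→CP adds P; DJ→CF adds F → {C, D, E, F, J, L, N, P}. Minimal: {J, L}⁺ = {J, L}; {C, L}⁺ = {C, L}; {C, J}⁺ = {C, J} — none reach the full schema.
{D, J, L}⁺: DJ→CF adds C, F; CJL→DEN adds E, N; DFL→CEP adds P → {C, D, E, F, J, L, N, P}. Minimal: {J, L}⁺ = {J, L}; {D, L}⁺ = {D, L}; {D, J}⁺ = {C, D, F, J} — none reach the full schema.
{J, L, N}⁺: N→CP adds C, P; CJL→DEN adds D, E; DJ→CF adds F → {C, D, E, F, J, L, N, P}. Minimal: {L, N}⁺ = {C, L, N, P}; {J, N}⁺ = {C, J, N, P}; {J, L}⁺ = {J, L} — none reach the full schema.

CJL, DJL, JLN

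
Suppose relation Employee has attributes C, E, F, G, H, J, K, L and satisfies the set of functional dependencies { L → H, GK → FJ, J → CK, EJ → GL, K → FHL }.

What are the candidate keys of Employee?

(E, J), (E, G, K)

Attribute E never appears on the right-hand side of any dependency, so E must belong to every candidate key.
{E}⁺ = {E}, which is not all of the schema, so we must add further attributes.
{E, J}⁺: J→CK adds C, K; EJ→GL adds G, L; K→FHL adds F, H → {C, E, F, G, H, J, K, L}.
{E, G, K}⁺: GK→FJ adds F, J; J→CK adds C; EJ→GL adds L; K→FHL adds H → {C, E, F, G, H, J, K, L}.
Any other superkey contains one of these as a subset, so there are no further candidate keys.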